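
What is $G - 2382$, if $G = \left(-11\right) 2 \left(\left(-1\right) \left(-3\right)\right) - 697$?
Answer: $-3145$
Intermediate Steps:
$G = -763$ ($G = \left(-22\right) 3 - 697 = -66 - 697 = -763$)
$G - 2382 = -763 - 2382 = -3145$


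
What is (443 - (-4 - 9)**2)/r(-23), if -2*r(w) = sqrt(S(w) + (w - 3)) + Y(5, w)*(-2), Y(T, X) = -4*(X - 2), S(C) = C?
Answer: 109600/40049 + 3836*I/40049 ≈ 2.7366 + 0.095783*I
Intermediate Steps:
Y(T, X) = 8 - 4*X (Y(T, X) = -4*(-2 + X) = 8 - 4*X)
r(w) = 8 - 4*w - sqrt(-3 + 2*w)/2 (r(w) = -(sqrt(w + (w - 3)) + (8 - 4*w)*(-2))/2 = -(sqrt(w + (-3 + w)) + (-16 + 8*w))/2 = -(sqrt(-3 + 2*w) + (-16 + 8*w))/2 = -(-16 + sqrt(-3 + 2*w) + 8*w)/2 = 8 - 4*w - sqrt(-3 + 2*w)/2)
(443 - (-4 - 9)**2)/r(-23) = (443 - (-4 - 9)**2)/(8 - 4*(-23) - sqrt(-3 + 2*(-23))/2) = (443 - 1*(-13)**2)/(8 + 92 - sqrt(-3 - 46)/2) = (443 - 1*169)/(8 + 92 - 7*I/2) = (443 - 169)/(8 + 92 - 7*I/2) = 274/(8 + 92 - 7*I/2) = 274/(100 - 7*I/2) = 274*(4*(100 + 7*I/2)/40049) = 1096*(100 + 7*I/2)/40049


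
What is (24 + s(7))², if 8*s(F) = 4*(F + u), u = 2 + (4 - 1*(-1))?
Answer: 961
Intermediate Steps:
u = 7 (u = 2 + (4 + 1) = 2 + 5 = 7)
s(F) = 7/2 + F/2 (s(F) = (4*(F + 7))/8 = (4*(7 + F))/8 = (28 + 4*F)/8 = 7/2 + F/2)
(24 + s(7))² = (24 + (7/2 + (½)*7))² = (24 + (7/2 + 7/2))² = (24 + 7)² = 31² = 961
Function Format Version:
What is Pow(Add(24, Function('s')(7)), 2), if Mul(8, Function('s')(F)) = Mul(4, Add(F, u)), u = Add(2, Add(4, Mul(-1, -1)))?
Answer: 961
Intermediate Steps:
u = 7 (u = Add(2, Add(4, 1)) = Add(2, 5) = 7)
Function('s')(F) = Add(Rational(7, 2), Mul(Rational(1, 2), F)) (Function('s')(F) = Mul(Rational(1, 8), Mul(4, Add(F, 7))) = Mul(Rational(1, 8), Mul(4, Add(7, F))) = Mul(Rational(1, 8), Add(28, Mul(4, F))) = Add(Rational(7, 2), Mul(Rational(1, 2), F)))
Pow(Add(24, Function('s')(7)), 2) = Pow(Add(24, Add(Rational(7, 2), Mul(Rational(1, 2), 7))), 2) = Pow(Add(24, Add(Rational(7, 2), Rational(7, 2))), 2) = Pow(Add(24, 7), 2) = Pow(31, 2) = 961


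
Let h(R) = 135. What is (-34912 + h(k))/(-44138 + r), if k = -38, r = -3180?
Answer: 34777/47318 ≈ 0.73496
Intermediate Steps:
(-34912 + h(k))/(-44138 + r) = (-34912 + 135)/(-44138 - 3180) = -34777/(-47318) = -34777*(-1/47318) = 34777/47318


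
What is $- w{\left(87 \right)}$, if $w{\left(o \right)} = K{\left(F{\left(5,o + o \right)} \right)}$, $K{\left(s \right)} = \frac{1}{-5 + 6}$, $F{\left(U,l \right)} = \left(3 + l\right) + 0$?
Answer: $-1$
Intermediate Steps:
$F{\left(U,l \right)} = 3 + l$
$K{\left(s \right)} = 1$ ($K{\left(s \right)} = 1^{-1} = 1$)
$w{\left(o \right)} = 1$
$- w{\left(87 \right)} = \left(-1\right) 1 = -1$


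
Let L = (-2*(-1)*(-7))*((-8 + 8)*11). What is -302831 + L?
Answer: -302831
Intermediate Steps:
L = 0 (L = (2*(-7))*(0*11) = -14*0 = 0)
-302831 + L = -302831 + 0 = -302831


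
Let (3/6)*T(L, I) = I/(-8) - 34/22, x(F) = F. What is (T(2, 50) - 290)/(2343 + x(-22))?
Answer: -6723/51062 ≈ -0.13166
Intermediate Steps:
T(L, I) = -34/11 - I/4 (T(L, I) = 2*(I/(-8) - 34/22) = 2*(I*(-1/8) - 34*1/22) = 2*(-I/8 - 17/11) = 2*(-17/11 - I/8) = -34/11 - I/4)
(T(2, 50) - 290)/(2343 + x(-22)) = ((-34/11 - 1/4*50) - 290)/(2343 - 22) = ((-34/11 - 25/2) - 290)/2321 = (-343/22 - 290)*(1/2321) = -6723/22*1/2321 = -6723/51062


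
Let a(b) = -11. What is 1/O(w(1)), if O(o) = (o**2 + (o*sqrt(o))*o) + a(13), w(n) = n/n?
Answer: -1/9 ≈ -0.11111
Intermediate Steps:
w(n) = 1
O(o) = -11 + o**2 + o**(5/2) (O(o) = (o**2 + (o*sqrt(o))*o) - 11 = (o**2 + o**(3/2)*o) - 11 = (o**2 + o**(5/2)) - 11 = -11 + o**2 + o**(5/2))
1/O(w(1)) = 1/(-11 + 1**2 + 1**(5/2)) = 1/(-11 + 1 + 1) = 1/(-9) = -1/9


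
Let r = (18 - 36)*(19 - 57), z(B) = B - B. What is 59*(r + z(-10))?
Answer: 40356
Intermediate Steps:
z(B) = 0
r = 684 (r = -18*(-38) = 684)
59*(r + z(-10)) = 59*(684 + 0) = 59*684 = 40356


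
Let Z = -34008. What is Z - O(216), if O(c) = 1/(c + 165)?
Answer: -12957049/381 ≈ -34008.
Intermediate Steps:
O(c) = 1/(165 + c)
Z - O(216) = -34008 - 1/(165 + 216) = -34008 - 1/381 = -12957049/381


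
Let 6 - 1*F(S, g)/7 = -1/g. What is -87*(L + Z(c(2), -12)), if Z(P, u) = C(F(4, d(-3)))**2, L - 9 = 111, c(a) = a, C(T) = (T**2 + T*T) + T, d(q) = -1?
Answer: -537255015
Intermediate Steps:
F(S, g) = 42 + 7/g (F(S, g) = 42 - (-7)/g = 42 + 7/g)
C(T) = T + 2*T**2 (C(T) = (T**2 + T**2) + T = 2*T**2 + T = T + 2*T**2)
L = 120 (L = 9 + 111 = 120)
Z(P, u) = 6175225 (Z(P, u) = ((42 + 7/(-1))*(1 + 2*(42 + 7/(-1))))**2 = ((42 + 7*(-1))*(1 + 2*(42 + 7*(-1))))**2 = ((42 - 7)*(1 + 2*(42 - 7)))**2 = (35*(1 + 2*35))**2 = (35*(1 + 70))**2 = (35*71)**2 = 2485**2 = 6175225)
-87*(L + Z(c(2), -12)) = -87*(120 + 6175225) = -87*6175345 = -537255015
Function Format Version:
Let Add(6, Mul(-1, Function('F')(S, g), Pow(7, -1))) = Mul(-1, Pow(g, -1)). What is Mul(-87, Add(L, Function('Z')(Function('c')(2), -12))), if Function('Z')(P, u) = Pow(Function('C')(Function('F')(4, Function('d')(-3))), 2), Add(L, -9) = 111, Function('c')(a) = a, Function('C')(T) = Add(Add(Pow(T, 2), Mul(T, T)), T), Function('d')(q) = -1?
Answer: -537255015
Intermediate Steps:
Function('F')(S, g) = Add(42, Mul(7, Pow(g, -1))) (Function('F')(S, g) = Add(42, Mul(-7, Mul(-1, Pow(g, -1)))) = Add(42, Mul(7, Pow(g, -1))))
Function('C')(T) = Add(T, Mul(2, Pow(T, 2))) (Function('C')(T) = Add(Add(Pow(T, 2), Pow(T, 2)), T) = Add(Mul(2, Pow(T, 2)), T) = Add(T, Mul(2, Pow(T, 2))))
L = 120 (L = Add(9, 111) = 120)
Function('Z')(P, u) = 6175225 (Function('Z')(P, u) = Pow(Mul(Add(42, Mul(7, Pow(-1, -1))), Add(1, Mul(2, Add(42, Mul(7, Pow(-1, -1)))))), 2) = Pow(Mul(Add(42, Mul(7, -1)), Add(1, Mul(2, Add(42, Mul(7, -1))))), 2) = Pow(Mul(Add(42, -7), Add(1, Mul(2, Add(42, -7)))), 2) = Pow(Mul(35, Add(1, Mul(2, 35))), 2) = Pow(Mul(35, Add(1, 70)), 2) = Pow(Mul(35, 71), 2) = Pow(2485, 2) = 6175225)
Mul(-87, Add(L, Function('Z')(Function('c')(2), -12))) = Mul(-87, Add(120, 6175225)) = Mul(-87, 6175345) = -537255015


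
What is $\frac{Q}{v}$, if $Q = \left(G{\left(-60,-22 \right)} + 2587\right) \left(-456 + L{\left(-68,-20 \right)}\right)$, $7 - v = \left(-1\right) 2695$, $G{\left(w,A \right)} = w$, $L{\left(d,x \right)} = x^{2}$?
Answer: $- \frac{10108}{193} \approx -52.373$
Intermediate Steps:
$v = 2702$ ($v = 7 - \left(-1\right) 2695 = 7 - -2695 = 7 + 2695 = 2702$)
$Q = -141512$ ($Q = \left(-60 + 2587\right) \left(-456 + \left(-20\right)^{2}\right) = 2527 \left(-456 + 400\right) = 2527 \left(-56\right) = -141512$)
$\frac{Q}{v} = - \frac{141512}{2702} = \left(-141512\right) \frac{1}{2702} = - \frac{10108}{193}$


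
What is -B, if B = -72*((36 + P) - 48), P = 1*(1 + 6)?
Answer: -360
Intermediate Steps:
P = 7 (P = 1*7 = 7)
B = 360 (B = -72*((36 + 7) - 48) = -72*(43 - 48) = -72*(-5) = 360)
-B = -1*360 = -360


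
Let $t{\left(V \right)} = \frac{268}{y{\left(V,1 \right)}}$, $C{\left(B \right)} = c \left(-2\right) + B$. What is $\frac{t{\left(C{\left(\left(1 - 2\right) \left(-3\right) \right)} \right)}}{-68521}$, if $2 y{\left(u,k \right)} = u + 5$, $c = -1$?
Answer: $- \frac{268}{342605} \approx -0.00078224$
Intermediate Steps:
$C{\left(B \right)} = 2 + B$ ($C{\left(B \right)} = \left(-1\right) \left(-2\right) + B = 2 + B$)
$y{\left(u,k \right)} = \frac{5}{2} + \frac{u}{2}$ ($y{\left(u,k \right)} = \frac{u + 5}{2} = \frac{5 + u}{2} = \frac{5}{2} + \frac{u}{2}$)
$t{\left(V \right)} = \frac{268}{\frac{5}{2} + \frac{V}{2}}$
$\frac{t{\left(C{\left(\left(1 - 2\right) \left(-3\right) \right)} \right)}}{-68521} = \frac{536 \frac{1}{5 + \left(2 + \left(1 - 2\right) \left(-3\right)\right)}}{-68521} = \frac{536}{5 + \left(2 - -3\right)} \left(- \frac{1}{68521}\right) = \frac{536}{5 + \left(2 + 3\right)} \left(- \frac{1}{68521}\right) = \frac{536}{5 + 5} \left(- \frac{1}{68521}\right) = \frac{536}{10} \left(- \frac{1}{68521}\right) = 536 \cdot \frac{1}{10} \left(- \frac{1}{68521}\right) = \frac{268}{5} \left(- \frac{1}{68521}\right) = - \frac{268}{342605}$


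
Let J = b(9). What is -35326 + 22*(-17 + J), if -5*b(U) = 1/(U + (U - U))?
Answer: -1606522/45 ≈ -35701.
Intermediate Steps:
b(U) = -1/(5*U) (b(U) = -1/(5*(U + (U - U))) = -1/(5*(U + 0)) = -1/(5*U))
J = -1/45 (J = -⅕/9 = -⅕*⅑ = -1/45 ≈ -0.022222)
-35326 + 22*(-17 + J) = -35326 + 22*(-17 - 1/45) = -35326 + 22*(-766/45) = -35326 - 16852/45 = -1606522/45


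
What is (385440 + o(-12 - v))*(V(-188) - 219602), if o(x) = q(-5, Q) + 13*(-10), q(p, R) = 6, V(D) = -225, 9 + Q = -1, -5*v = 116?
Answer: -84702860332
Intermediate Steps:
v = -116/5 (v = -⅕*116 = -116/5 ≈ -23.200)
Q = -10 (Q = -9 - 1 = -10)
o(x) = -124 (o(x) = 6 + 13*(-10) = 6 - 130 = -124)
(385440 + o(-12 - v))*(V(-188) - 219602) = (385440 - 124)*(-225 - 219602) = 385316*(-219827) = -84702860332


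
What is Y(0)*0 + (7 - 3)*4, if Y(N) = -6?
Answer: 16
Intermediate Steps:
Y(0)*0 + (7 - 3)*4 = -6*0 + (7 - 3)*4 = 0 + 4*4 = 0 + 16 = 16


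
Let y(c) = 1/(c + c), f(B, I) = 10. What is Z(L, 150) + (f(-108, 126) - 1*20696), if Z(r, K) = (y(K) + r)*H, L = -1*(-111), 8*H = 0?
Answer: -20686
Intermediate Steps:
H = 0 (H = (⅛)*0 = 0)
y(c) = 1/(2*c)
L = 111
Z(r, K) = 0 (Z(r, K) = (1/(2*K) + r)*0 = (r + 1/(2*K))*0 = 0)
Z(L, 150) + (f(-108, 126) - 1*20696) = 0 + (10 - 1*20696) = 0 + (10 - 20696) = 0 - 20686 = -20686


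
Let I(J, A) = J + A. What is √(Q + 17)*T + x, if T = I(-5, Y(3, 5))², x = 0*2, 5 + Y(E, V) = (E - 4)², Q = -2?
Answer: 81*√15 ≈ 313.71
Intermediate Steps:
Y(E, V) = -5 + (-4 + E)² (Y(E, V) = -5 + (E - 4)² = -5 + (-4 + E)²)
I(J, A) = A + J
x = 0
T = 81 (T = ((-5 + (-4 + 3)²) - 5)² = ((-5 + (-1)²) - 5)² = ((-5 + 1) - 5)² = (-4 - 5)² = (-9)² = 81)
√(Q + 17)*T + x = √(-2 + 17)*81 + 0 = √15*81 + 0 = 81*√15 + 0 = 81*√15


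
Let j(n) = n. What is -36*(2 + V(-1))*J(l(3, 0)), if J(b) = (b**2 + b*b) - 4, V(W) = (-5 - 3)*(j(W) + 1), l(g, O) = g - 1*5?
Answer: -288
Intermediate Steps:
l(g, O) = -5 + g (l(g, O) = g - 5 = -5 + g)
V(W) = -8 - 8*W (V(W) = (-5 - 3)*(W + 1) = -8*(1 + W) = -8 - 8*W)
J(b) = -4 + 2*b**2 (J(b) = (b**2 + b**2) - 4 = 2*b**2 - 4 = -4 + 2*b**2)
-36*(2 + V(-1))*J(l(3, 0)) = -36*(2 + (-8 - 8*(-1)))*(-4 + 2*(-5 + 3)**2) = -36*(2 + (-8 + 8))*(-4 + 2*(-2)**2) = -36*(2 + 0)*(-4 + 2*4) = -72*(-4 + 8) = -72*4 = -36*8 = -288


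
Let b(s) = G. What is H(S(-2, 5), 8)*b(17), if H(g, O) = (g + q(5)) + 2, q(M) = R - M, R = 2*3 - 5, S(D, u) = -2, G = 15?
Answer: -60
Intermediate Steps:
R = 1 (R = 6 - 5 = 1)
b(s) = 15
q(M) = 1 - M
H(g, O) = -2 + g (H(g, O) = (g + (1 - 1*5)) + 2 = (g + (1 - 5)) + 2 = (g - 4) + 2 = (-4 + g) + 2 = -2 + g)
H(S(-2, 5), 8)*b(17) = (-2 - 2)*15 = -4*15 = -60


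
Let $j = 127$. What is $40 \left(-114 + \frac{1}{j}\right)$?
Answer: $- \frac{579080}{127} \approx -4559.7$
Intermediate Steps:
$40 \left(-114 + \frac{1}{j}\right) = 40 \left(-114 + \frac{1}{127}\right) = 40 \left(- \frac{14477}{127}\right) = - \frac{579080}{127}$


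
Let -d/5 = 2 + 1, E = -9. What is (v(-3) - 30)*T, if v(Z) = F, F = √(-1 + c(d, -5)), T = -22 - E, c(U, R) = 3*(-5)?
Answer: 390 - 52*I ≈ 390.0 - 52.0*I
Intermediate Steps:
d = -15 (d = -5*(2 + 1) = -5*3 = -15)
c(U, R) = -15
T = -13 (T = -22 - 1*(-9) = -22 + 9 = -13)
F = 4*I (F = √(-1 - 15) = √(-16) = 4*I ≈ 4.0*I)
v(Z) = 4*I
(v(-3) - 30)*T = (4*I - 30)*(-13) = (-30 + 4*I)*(-13) = 390 - 52*I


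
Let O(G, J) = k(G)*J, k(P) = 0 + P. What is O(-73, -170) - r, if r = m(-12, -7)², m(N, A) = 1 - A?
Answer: 12346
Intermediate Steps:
k(P) = P
O(G, J) = G*J
r = 64 (r = (1 - 1*(-7))² = (1 + 7)² = 8² = 64)
O(-73, -170) - r = -73*(-170) - 1*64 = 12410 - 64 = 12346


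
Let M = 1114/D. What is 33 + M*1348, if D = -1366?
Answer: -728297/683 ≈ -1066.3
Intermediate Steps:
M = -557/683 (M = 1114/(-1366) = 1114*(-1/1366) = -557/683 ≈ -0.81552)
33 + M*1348 = 33 - 557/683*1348 = 33 - 750836/683 = -728297/683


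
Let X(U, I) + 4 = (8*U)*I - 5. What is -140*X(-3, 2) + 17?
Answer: 7997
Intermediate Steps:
X(U, I) = -9 + 8*I*U (X(U, I) = -4 + ((8*U)*I - 5) = -4 + (8*I*U - 5) = -4 + (-5 + 8*I*U) = -9 + 8*I*U)
-140*X(-3, 2) + 17 = -140*(-9 + 8*2*(-3)) + 17 = -140*(-9 - 48) + 17 = -140*(-57) + 17 = 7980 + 17 = 7997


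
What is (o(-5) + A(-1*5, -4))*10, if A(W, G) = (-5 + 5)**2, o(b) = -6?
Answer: -60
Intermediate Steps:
A(W, G) = 0 (A(W, G) = 0**2 = 0)
(o(-5) + A(-1*5, -4))*10 = (-6 + 0)*10 = -6*10 = -60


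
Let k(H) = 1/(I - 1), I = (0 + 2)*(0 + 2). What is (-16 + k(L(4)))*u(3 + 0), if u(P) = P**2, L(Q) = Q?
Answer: -141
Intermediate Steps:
I = 4 (I = 2*2 = 4)
k(H) = 1/3 (k(H) = 1/(4 - 1) = 1/3)
(-16 + k(L(4)))*u(3 + 0) = (-16 + 1/3)*(3 + 0)**2 = -47/3*3**2 = -47/3*9 = -141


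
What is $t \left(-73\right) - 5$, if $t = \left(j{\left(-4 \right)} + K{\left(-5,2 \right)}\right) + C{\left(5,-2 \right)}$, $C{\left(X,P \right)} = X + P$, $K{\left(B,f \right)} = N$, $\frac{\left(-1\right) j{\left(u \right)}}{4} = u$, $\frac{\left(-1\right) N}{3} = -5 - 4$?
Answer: $-3363$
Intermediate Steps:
$N = 27$ ($N = - 3 \left(-5 - 4\right) = \left(-3\right) \left(-9\right) = 27$)
$j{\left(u \right)} = - 4 u$
$K{\left(B,f \right)} = 27$
$C{\left(X,P \right)} = P + X$
$t = 46$ ($t = \left(\left(-4\right) \left(-4\right) + 27\right) + \left(-2 + 5\right) = \left(16 + 27\right) + 3 = 43 + 3 = 46$)
$t \left(-73\right) - 5 = 46 \left(-73\right) - 5 = -3358 - 5 = -3363$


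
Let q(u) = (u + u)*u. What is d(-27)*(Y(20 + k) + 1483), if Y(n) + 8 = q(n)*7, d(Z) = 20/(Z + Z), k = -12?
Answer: -23710/27 ≈ -878.15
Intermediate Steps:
q(u) = 2*u² (q(u) = (2*u)*u = 2*u²)
d(Z) = 10/Z (d(Z) = 20/((2*Z)) = 20*(1/(2*Z)) = 10/Z)
Y(n) = -8 + 14*n² (Y(n) = -8 + (2*n²)*7 = -8 + 14*n²)
d(-27)*(Y(20 + k) + 1483) = (10/(-27))*((-8 + 14*(20 - 12)²) + 1483) = (10*(-1/27))*((-8 + 14*8²) + 1483) = -10*((-8 + 14*64) + 1483)/27 = -10*((-8 + 896) + 1483)/27 = -10*(888 + 1483)/27 = -10/27*2371 = -23710/27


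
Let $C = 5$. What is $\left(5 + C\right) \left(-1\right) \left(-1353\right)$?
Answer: $13530$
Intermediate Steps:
$\left(5 + C\right) \left(-1\right) \left(-1353\right) = \left(5 + 5\right) \left(-1\right) \left(-1353\right) = 10 \left(-1\right) \left(-1353\right) = \left(-10\right) \left(-1353\right) = 13530$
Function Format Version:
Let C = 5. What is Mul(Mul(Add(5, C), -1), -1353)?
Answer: 13530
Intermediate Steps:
Mul(Mul(Add(5, C), -1), -1353) = Mul(Mul(Add(5, 5), -1), -1353) = Mul(Mul(10, -1), -1353) = Mul(-10, -1353) = 13530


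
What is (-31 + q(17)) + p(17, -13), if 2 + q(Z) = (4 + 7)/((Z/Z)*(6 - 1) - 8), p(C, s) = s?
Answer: -149/3 ≈ -49.667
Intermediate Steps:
q(Z) = -17/3 (q(Z) = -2 + (4 + 7)/((Z/Z)*(6 - 1) - 8) = -2 + 11/(1*5 - 8) = -2 + 11/(5 - 8) = -2 + 11/(-3) = -2 + 11*(-⅓) = -2 - 11/3 = -17/3)
(-31 + q(17)) + p(17, -13) = (-31 - 17/3) - 13 = -110/3 - 13 = -149/3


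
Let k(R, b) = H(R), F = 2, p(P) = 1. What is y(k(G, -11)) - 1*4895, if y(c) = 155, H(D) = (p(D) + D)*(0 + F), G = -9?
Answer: -4740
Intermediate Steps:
H(D) = 2 + 2*D (H(D) = (1 + D)*(0 + 2) = (1 + D)*2 = 2 + 2*D)
k(R, b) = 2 + 2*R
y(k(G, -11)) - 1*4895 = 155 - 1*4895 = 155 - 4895 = -4740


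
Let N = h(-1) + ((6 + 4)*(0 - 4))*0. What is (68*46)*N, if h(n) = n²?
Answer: 3128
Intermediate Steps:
N = 1 (N = (-1)² + ((6 + 4)*(0 - 4))*0 = 1 + (10*(-4))*0 = 1 - 40*0 = 1 + 0 = 1)
(68*46)*N = (68*46)*1 = 3128*1 = 3128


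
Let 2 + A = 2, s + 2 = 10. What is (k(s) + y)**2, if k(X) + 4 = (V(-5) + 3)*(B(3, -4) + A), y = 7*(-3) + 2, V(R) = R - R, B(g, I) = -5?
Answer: 1444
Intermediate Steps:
s = 8 (s = -2 + 10 = 8)
A = 0 (A = -2 + 2 = 0)
V(R) = 0
y = -19 (y = -21 + 2 = -19)
k(X) = -19 (k(X) = -4 + (0 + 3)*(-5 + 0) = -4 + 3*(-5) = -4 - 15 = -19)
(k(s) + y)**2 = (-19 - 19)**2 = (-38)**2 = 1444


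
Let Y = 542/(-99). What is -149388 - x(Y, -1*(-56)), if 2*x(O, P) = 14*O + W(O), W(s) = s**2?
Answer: -1463923064/9801 ≈ -1.4936e+5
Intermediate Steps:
Y = -542/99 (Y = 542*(-1/99) = -542/99 ≈ -5.4747)
x(O, P) = O**2/2 + 7*O (x(O, P) = (14*O + O**2)/2 = (O**2 + 14*O)/2 = O**2/2 + 7*O)
-149388 - x(Y, -1*(-56)) = -149388 - (-542)*(14 - 542/99)/(2*99) = -149388 - (-542)*844/(2*99*99) = -149388 - 1*(-228724/9801) = -149388 + 228724/9801 = -1463923064/9801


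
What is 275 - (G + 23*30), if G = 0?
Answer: -415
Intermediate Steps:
275 - (G + 23*30) = 275 - (0 + 23*30) = 275 - (0 + 690) = 275 - 1*690 = 275 - 690 = -415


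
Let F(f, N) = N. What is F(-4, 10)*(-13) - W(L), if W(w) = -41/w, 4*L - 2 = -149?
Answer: -19274/147 ≈ -131.12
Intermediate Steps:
L = -147/4 (L = ½ + (¼)*(-149) = ½ - 149/4 = -147/4 ≈ -36.750)
F(-4, 10)*(-13) - W(L) = 10*(-13) - (-41)/(-147/4) = -130 - (-41)*(-4)/147 = -130 - 1*164/147 = -130 - 164/147 = -19274/147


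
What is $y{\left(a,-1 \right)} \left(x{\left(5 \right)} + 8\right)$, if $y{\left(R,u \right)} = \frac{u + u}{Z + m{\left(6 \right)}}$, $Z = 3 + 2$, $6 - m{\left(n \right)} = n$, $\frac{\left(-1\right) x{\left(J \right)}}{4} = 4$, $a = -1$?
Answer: $\frac{16}{5} \approx 3.2$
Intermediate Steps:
$x{\left(J \right)} = -16$ ($x{\left(J \right)} = \left(-4\right) 4 = -16$)
$m{\left(n \right)} = 6 - n$
$Z = 5$
$y{\left(R,u \right)} = \frac{2 u}{5}$ ($y{\left(R,u \right)} = \frac{u + u}{5 + \left(6 - 6\right)} = \frac{2 u}{5 + \left(6 - 6\right)} = \frac{2 u}{5 + 0} = \frac{2 u}{5}$)
$y{\left(a,-1 \right)} \left(x{\left(5 \right)} + 8\right) = \frac{2}{5} \left(-1\right) \left(-16 + 8\right) = \left(- \frac{2}{5}\right) \left(-8\right) = \frac{16}{5}$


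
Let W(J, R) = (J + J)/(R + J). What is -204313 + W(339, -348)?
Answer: -613165/3 ≈ -2.0439e+5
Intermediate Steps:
W(J, R) = 2*J/(J + R) (W(J, R) = (2*J)/(J + R) = 2*J/(J + R))
-204313 + W(339, -348) = -204313 + 2*339/(339 - 348) = -204313 + 2*339/(-9) = -204313 + 2*339*(-1/9) = -204313 - 226/3 = -613165/3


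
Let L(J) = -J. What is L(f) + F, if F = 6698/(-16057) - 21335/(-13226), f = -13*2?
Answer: 339741487/12492346 ≈ 27.196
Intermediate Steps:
f = -26
F = 14940491/12492346 (F = 6698*(-1/16057) - 21335*(-1/13226) = -6698/16057 + 1255/778 = 14940491/12492346 ≈ 1.1960)
L(f) + F = -1*(-26) + 14940491/12492346 = 26 + 14940491/12492346 = 339741487/12492346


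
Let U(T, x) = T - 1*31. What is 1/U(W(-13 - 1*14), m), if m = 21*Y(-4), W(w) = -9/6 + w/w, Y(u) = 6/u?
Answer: -2/63 ≈ -0.031746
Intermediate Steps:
W(w) = -½ (W(w) = -9*⅙ + 1 = -3/2 + 1 = -½)
m = -63/2 (m = 21*(6/(-4)) = 21*(6*(-¼)) = 21*(-3/2) = -63/2 ≈ -31.500)
U(T, x) = -31 + T (U(T, x) = T - 31 = -31 + T)
1/U(W(-13 - 1*14), m) = 1/(-31 - ½) = 1/(-63/2) = -2/63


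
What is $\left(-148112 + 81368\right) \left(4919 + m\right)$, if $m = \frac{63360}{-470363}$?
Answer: $- \frac{154422404906328}{470363} \approx -3.283 \cdot 10^{8}$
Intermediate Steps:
$m = - \frac{63360}{470363}$ ($m = 63360 \left(- \frac{1}{470363}\right) = - \frac{63360}{470363} \approx -0.1347$)
$\left(-148112 + 81368\right) \left(4919 + m\right) = \left(-148112 + 81368\right) \left(4919 - \frac{63360}{470363}\right) = \left(-66744\right) \frac{2313652237}{470363} = - \frac{154422404906328}{470363}$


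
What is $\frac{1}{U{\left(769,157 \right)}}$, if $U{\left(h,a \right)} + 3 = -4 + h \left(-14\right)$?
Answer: $- \frac{1}{10773} \approx -9.2825 \cdot 10^{-5}$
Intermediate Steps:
$U{\left(h,a \right)} = -7 - 14 h$ ($U{\left(h,a \right)} = -3 + \left(-4 + h \left(-14\right)\right) = -3 - \left(4 + 14 h\right) = -7 - 14 h$)
$\frac{1}{U{\left(769,157 \right)}} = \frac{1}{-7 - 10766} = \frac{1}{-10773} = - \frac{1}{10773}$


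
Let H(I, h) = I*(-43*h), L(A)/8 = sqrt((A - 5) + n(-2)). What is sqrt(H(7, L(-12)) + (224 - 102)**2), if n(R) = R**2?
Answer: 2*sqrt(3721 - 602*I*sqrt(13)) ≈ 126.72 - 34.258*I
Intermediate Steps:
L(A) = 8*sqrt(-1 + A) (L(A) = 8*sqrt((A - 5) + (-2)**2) = 8*sqrt((-5 + A) + 4) = 8*sqrt(-1 + A))
H(I, h) = -43*I*h
sqrt(H(7, L(-12)) + (224 - 102)**2) = sqrt(-43*7*8*sqrt(-1 - 12) + (224 - 102)**2) = sqrt(-43*7*8*sqrt(-13) + 122**2) = sqrt(-43*7*8*(I*sqrt(13)) + 14884) = sqrt(-43*7*8*I*sqrt(13) + 14884) = sqrt(-2408*I*sqrt(13) + 14884) = sqrt(14884 - 2408*I*sqrt(13))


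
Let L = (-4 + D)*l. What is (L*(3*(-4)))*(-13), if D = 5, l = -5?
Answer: -780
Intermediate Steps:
L = -5 (L = (-4 + 5)*(-5) = 1*(-5) = -5)
(L*(3*(-4)))*(-13) = -15*(-4)*(-13) = -5*(-12)*(-13) = 60*(-13) = -780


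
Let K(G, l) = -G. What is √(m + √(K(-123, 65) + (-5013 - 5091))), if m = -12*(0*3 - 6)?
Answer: √(72 + 3*I*√1109) ≈ 9.8779 + 5.057*I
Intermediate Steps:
m = 72 (m = -12*(0 - 6) = -12*(-6) = 72)
√(m + √(K(-123, 65) + (-5013 - 5091))) = √(72 + √(-1*(-123) + (-5013 - 5091))) = √(72 + √(123 - 10104)) = √(72 + √(-9981)) = √(72 + 3*I*√1109)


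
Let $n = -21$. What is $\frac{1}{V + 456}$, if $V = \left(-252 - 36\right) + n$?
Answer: $\frac{1}{147} \approx 0.0068027$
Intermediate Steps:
$V = -309$ ($V = \left(-252 - 36\right) - 21 = -288 - 21 = -309$)
$\frac{1}{V + 456} = \frac{1}{-309 + 456} = \frac{1}{147}$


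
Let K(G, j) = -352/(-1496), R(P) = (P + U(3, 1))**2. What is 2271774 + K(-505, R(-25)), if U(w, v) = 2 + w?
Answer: 38620162/17 ≈ 2.2718e+6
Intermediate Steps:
R(P) = (5 + P)**2 (R(P) = (P + (2 + 3))**2 = (P + 5)**2 = (5 + P)**2)
K(G, j) = 4/17 (K(G, j) = -352*(-1/1496) = 4/17)
2271774 + K(-505, R(-25)) = 2271774 + 4/17 = 38620162/17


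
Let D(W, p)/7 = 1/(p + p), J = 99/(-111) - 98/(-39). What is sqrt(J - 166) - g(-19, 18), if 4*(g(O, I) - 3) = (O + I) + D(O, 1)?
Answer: -29/8 + I*sqrt(342278157)/1443 ≈ -3.625 + 12.821*I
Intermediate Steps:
J = 2339/1443 (J = 99*(-1/111) - 98*(-1/39) = -33/37 + 98/39 = 2339/1443 ≈ 1.6209)
D(W, p) = 7/(2*p) (D(W, p) = 7/(p + p) = 7/((2*p)) = 7*(1/(2*p)) = 7/(2*p))
g(O, I) = 31/8 + I/4 + O/4 (g(O, I) = 3 + ((O + I) + (7/2)/1)/4 = 3 + ((I + O) + (7/2)*1)/4 = 3 + ((I + O) + 7/2)/4 = 3 + (7/2 + I + O)/4 = 3 + (7/8 + I/4 + O/4) = 31/8 + I/4 + O/4)
sqrt(J - 166) - g(-19, 18) = sqrt(2339/1443 - 166) - (31/8 + (1/4)*18 + (1/4)*(-19)) = sqrt(-237199/1443) - (31/8 + 9/2 - 19/4) = I*sqrt(342278157)/1443 - 1*29/8 = I*sqrt(342278157)/1443 - 29/8 = -29/8 + I*sqrt(342278157)/1443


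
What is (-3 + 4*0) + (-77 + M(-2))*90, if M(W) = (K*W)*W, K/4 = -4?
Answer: -12693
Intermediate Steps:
K = -16 (K = 4*(-4) = -16)
M(W) = -16*W**2 (M(W) = (-16*W)*W = -16*W**2)
(-3 + 4*0) + (-77 + M(-2))*90 = (-3 + 4*0) + (-77 - 16*(-2)**2)*90 = (-3 + 0) + (-77 - 16*4)*90 = -3 + (-77 - 64)*90 = -3 - 141*90 = -3 - 12690 = -12693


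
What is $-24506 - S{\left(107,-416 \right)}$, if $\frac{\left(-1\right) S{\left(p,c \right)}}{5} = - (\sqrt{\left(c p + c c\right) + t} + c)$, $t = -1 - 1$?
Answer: $-22426 - 5 \sqrt{128542} \approx -24219.0$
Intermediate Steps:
$t = -2$
$S{\left(p,c \right)} = 5 c + 5 \sqrt{-2 + c^{2} + c p}$ ($S{\left(p,c \right)} = - 5 \left(- (\sqrt{\left(c p + c c\right) - 2} + c)\right) = - 5 \left(- (\sqrt{\left(c p + c^{2}\right) - 2} + c)\right) = - 5 \left(- (\sqrt{\left(c^{2} + c p\right) - 2} + c)\right) = - 5 \left(- (\sqrt{-2 + c^{2} + c p} + c)\right) = - 5 \left(- (c + \sqrt{-2 + c^{2} + c p})\right) = - 5 \left(- c - \sqrt{-2 + c^{2} + c p}\right) = 5 c + 5 \sqrt{-2 + c^{2} + c p}$)
$-24506 - S{\left(107,-416 \right)} = -24506 - \left(5 \left(-416\right) + 5 \sqrt{-2 + \left(-416\right)^{2} - 44512}\right) = -24506 - \left(-2080 + 5 \sqrt{-2 + 173056 - 44512}\right) = -24506 - \left(-2080 + 5 \sqrt{128542}\right) = -24506 + \left(2080 - 5 \sqrt{128542}\right) = -22426 - 5 \sqrt{128542}$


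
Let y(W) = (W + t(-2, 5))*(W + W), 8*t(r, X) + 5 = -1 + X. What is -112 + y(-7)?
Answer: -49/4 ≈ -12.250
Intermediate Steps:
t(r, X) = -¾ + X/8 (t(r, X) = -5/8 + (-1 + X)/8 = -5/8 + (-⅛ + X/8) = -¾ + X/8)
y(W) = 2*W*(-⅛ + W) (y(W) = (W + (-¾ + (⅛)*5))*(W + W) = (W + (-¾ + 5/8))*(2*W) = (W - ⅛)*(2*W) = (-⅛ + W)*(2*W) = 2*W*(-⅛ + W))
-112 + y(-7) = -112 + (¼)*(-7)*(-1 + 8*(-7)) = -112 + (¼)*(-7)*(-1 - 56) = -112 + (¼)*(-7)*(-57) = -112 + 399/4 = -49/4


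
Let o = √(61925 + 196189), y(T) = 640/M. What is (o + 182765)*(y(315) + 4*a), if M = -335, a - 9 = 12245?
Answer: 600190025160/67 + 3283944*√258114/67 ≈ 8.9830e+9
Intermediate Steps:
a = 12254 (a = 9 + 12245 = 12254)
y(T) = -128/67 (y(T) = 640/(-335) = 640*(-1/335) = -128/67)
o = √258114 ≈ 508.05
(o + 182765)*(y(315) + 4*a) = (√258114 + 182765)*(-128/67 + 4*12254) = (182765 + √258114)*(-128/67 + 49016) = (182765 + √258114)*(3283944/67) = 600190025160/67 + 3283944*√258114/67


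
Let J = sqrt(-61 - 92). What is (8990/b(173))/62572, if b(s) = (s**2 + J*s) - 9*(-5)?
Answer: 67366565/14125938934759 - 2332905*I*sqrt(17)/28251877869518 ≈ 4.769e-6 - 3.4047e-7*I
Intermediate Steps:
J = 3*I*sqrt(17) (J = sqrt(-153) = 3*I*sqrt(17) ≈ 12.369*I)
b(s) = 45 + s**2 + 3*I*s*sqrt(17) (b(s) = (s**2 + (3*I*sqrt(17))*s) - 9*(-5) = (s**2 + 3*I*s*sqrt(17)) + 45 = 45 + s**2 + 3*I*s*sqrt(17))
(8990/b(173))/62572 = (8990/(45 + 173**2 + 3*I*173*sqrt(17)))/62572 = (8990/(45 + 29929 + 519*I*sqrt(17)))*(1/62572) = (8990/(29974 + 519*I*sqrt(17)))*(1/62572) = 4495/(31286*(29974 + 519*I*sqrt(17)))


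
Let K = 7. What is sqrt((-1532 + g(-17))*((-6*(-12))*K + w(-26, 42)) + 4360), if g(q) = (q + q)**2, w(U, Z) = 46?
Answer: 2*I*sqrt(50610) ≈ 449.93*I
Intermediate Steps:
g(q) = 4*q**2 (g(q) = (2*q)**2 = 4*q**2)
sqrt((-1532 + g(-17))*((-6*(-12))*K + w(-26, 42)) + 4360) = sqrt((-1532 + 4*(-17)**2)*(-6*(-12)*7 + 46) + 4360) = sqrt((-1532 + 4*289)*(72*7 + 46) + 4360) = sqrt((-1532 + 1156)*(504 + 46) + 4360) = sqrt(-376*550 + 4360) = sqrt(-206800 + 4360) = sqrt(-202440) = 2*I*sqrt(50610)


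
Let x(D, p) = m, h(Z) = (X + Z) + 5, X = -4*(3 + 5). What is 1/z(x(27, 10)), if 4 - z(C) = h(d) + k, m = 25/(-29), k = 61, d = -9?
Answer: -1/21 ≈ -0.047619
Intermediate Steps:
X = -32 (X = -4*8 = -32)
h(Z) = -27 + Z (h(Z) = (-32 + Z) + 5 = -27 + Z)
m = -25/29 (m = 25*(-1/29) = -25/29 ≈ -0.86207)
x(D, p) = -25/29
z(C) = -21 (z(C) = 4 - ((-27 - 9) + 61) = 4 - (-36 + 61) = 4 - 1*25 = 4 - 25 = -21)
1/z(x(27, 10)) = 1/(-21) = -1/21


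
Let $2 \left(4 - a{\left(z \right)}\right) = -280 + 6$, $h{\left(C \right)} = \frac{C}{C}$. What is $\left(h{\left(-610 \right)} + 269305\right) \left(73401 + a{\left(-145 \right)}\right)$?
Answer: $19805301852$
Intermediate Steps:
$h{\left(C \right)} = 1$
$a{\left(z \right)} = 141$ ($a{\left(z \right)} = 4 - \frac{-280 + 6}{2} = 4 - -137 = 4 + 137 = 141$)
$\left(h{\left(-610 \right)} + 269305\right) \left(73401 + a{\left(-145 \right)}\right) = \left(1 + 269305\right) \left(73401 + 141\right) = 269306 \cdot 73542 = 19805301852$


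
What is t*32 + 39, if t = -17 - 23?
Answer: -1241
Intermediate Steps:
t = -40
t*32 + 39 = -40*32 + 39 = -1280 + 39 = -1241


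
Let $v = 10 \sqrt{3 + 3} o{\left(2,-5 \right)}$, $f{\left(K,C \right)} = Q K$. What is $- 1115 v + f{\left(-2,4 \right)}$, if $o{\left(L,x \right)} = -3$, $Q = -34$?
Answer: $68 + 33450 \sqrt{6} \approx 82003.0$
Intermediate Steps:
$f{\left(K,C \right)} = - 34 K$
$v = - 30 \sqrt{6}$ ($v = 10 \sqrt{3 + 3} \left(-3\right) = 10 \sqrt{6} \left(-3\right) = - 30 \sqrt{6} \approx -73.485$)
$- 1115 v + f{\left(-2,4 \right)} = - 1115 \left(- 30 \sqrt{6}\right) - -68 = 33450 \sqrt{6} + 68 = 68 + 33450 \sqrt{6}$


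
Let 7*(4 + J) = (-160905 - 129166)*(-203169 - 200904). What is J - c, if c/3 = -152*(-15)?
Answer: 117209811275/7 ≈ 1.6744e+10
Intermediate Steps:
J = 117209859155/7 (J = -4 + ((-160905 - 129166)*(-203169 - 200904))/7 = -4 + (-290071*(-404073))/7 = -4 + (1/7)*117209859183 = -4 + 117209859183/7 = 117209859155/7 ≈ 1.6744e+10)
c = 6840 (c = 3*(-152*(-15)) = 3*2280 = 6840)
J - c = 117209859155/7 - 1*6840 = 117209859155/7 - 6840 = 117209811275/7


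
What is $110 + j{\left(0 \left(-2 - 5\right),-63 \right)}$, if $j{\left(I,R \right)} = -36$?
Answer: $74$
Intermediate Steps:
$110 + j{\left(0 \left(-2 - 5\right),-63 \right)} = 110 - 36 = 74$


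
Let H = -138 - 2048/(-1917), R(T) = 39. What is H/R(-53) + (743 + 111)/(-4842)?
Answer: -74159051/20111247 ≈ -3.6874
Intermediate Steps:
H = -262498/1917 (H = -138 - 2048*(-1)/1917 = -138 - 1*(-2048/1917) = -138 + 2048/1917 = -262498/1917 ≈ -136.93)
H/R(-53) + (743 + 111)/(-4842) = -262498/1917/39 + (743 + 111)/(-4842) = -262498/1917*1/39 + 854*(-1/4842) = -262498/74763 - 427/2421 = -74159051/20111247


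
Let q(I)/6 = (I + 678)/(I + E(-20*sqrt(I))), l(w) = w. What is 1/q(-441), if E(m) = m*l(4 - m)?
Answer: 19551/158 - 280*I/237 ≈ 123.74 - 1.1814*I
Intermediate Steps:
E(m) = m*(4 - m)
q(I) = 6*(678 + I)/(I - 20*sqrt(I)*(4 + 20*sqrt(I))) (q(I) = 6*((I + 678)/(I + (-20*sqrt(I))*(4 - (-20)*sqrt(I)))) = 6*((678 + I)/(I + (-20*sqrt(I))*(4 + 20*sqrt(I)))) = 6*((678 + I)/(I - 20*sqrt(I)*(4 + 20*sqrt(I)))) = 6*(678 + I)/(I - 20*sqrt(I)*(4 + 20*sqrt(I))))
1/q(-441) = 1/(6*(-678 - 1*(-441))/(80*sqrt(-441) + 399*(-441))) = 1/(6*(-678 + 441)/(80*(21*I) - 175959)) = 1/(6*(-237)/(1680*I - 175959)) = 1/(6*(-237)/(-175959 + 1680*I)) = 1/(6*((-175959 - 1680*I)/30964392081)*(-237)) = 1/(567378/70214041 + 37920*I/491498287) = 3440488009*(567378/70214041 - 37920*I/491498287)/224676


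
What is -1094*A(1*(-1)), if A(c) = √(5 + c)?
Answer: -2188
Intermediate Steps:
-1094*A(1*(-1)) = -1094*√(5 + 1*(-1)) = -1094*√(5 - 1) = -1094*√4 = -1094*2 = -2188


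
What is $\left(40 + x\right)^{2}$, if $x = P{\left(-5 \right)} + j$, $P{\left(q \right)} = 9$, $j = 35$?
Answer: $7056$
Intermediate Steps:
$x = 44$ ($x = 9 + 35 = 44$)
$\left(40 + x\right)^{2} = \left(40 + 44\right)^{2} = 84^{2} = 7056$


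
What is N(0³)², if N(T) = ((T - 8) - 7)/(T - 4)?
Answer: 225/16 ≈ 14.063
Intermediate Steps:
N(T) = (-15 + T)/(-4 + T) (N(T) = ((-8 + T) - 7)/(-4 + T) = (-15 + T)/(-4 + T))
N(0³)² = ((-15 + 0³)/(-4 + 0³))² = ((-15 + 0)/(-4 + 0))² = (-15/(-4))² = (-¼*(-15))² = (15/4)² = 225/16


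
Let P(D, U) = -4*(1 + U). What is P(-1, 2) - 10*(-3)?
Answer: 18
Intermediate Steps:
P(D, U) = -4 - 4*U
P(-1, 2) - 10*(-3) = (-4 - 4*2) - 10*(-3) = (-4 - 8) + 30 = -12 + 30 = 18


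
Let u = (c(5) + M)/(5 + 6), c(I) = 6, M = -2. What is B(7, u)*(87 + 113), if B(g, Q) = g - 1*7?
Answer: 0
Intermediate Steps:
u = 4/11 (u = (6 - 2)/(5 + 6) = 4/11 ≈ 0.36364)
B(g, Q) = -7 + g (B(g, Q) = g - 7 = -7 + g)
B(7, u)*(87 + 113) = (-7 + 7)*(87 + 113) = 0*200 = 0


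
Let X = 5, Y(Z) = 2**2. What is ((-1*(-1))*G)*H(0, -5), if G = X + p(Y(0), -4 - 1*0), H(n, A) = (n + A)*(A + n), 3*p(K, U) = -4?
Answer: 275/3 ≈ 91.667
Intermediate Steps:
Y(Z) = 4
p(K, U) = -4/3 (p(K, U) = (1/3)*(-4) = -4/3)
H(n, A) = (A + n)**2 (H(n, A) = (A + n)*(A + n) = (A + n)**2)
G = 11/3 (G = 5 - 4/3 = 11/3 ≈ 3.6667)
((-1*(-1))*G)*H(0, -5) = (-1*(-1)*(11/3))*(-5 + 0)**2 = (1*(11/3))*(-5)**2 = (11/3)*25 = 275/3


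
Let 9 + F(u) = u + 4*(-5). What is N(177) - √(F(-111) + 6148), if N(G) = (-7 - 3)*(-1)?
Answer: 10 - 2*√1502 ≈ -67.511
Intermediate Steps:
F(u) = -29 + u (F(u) = -9 + (u + 4*(-5)) = -9 + (u - 20) = -9 + (-20 + u) = -29 + u)
N(G) = 10 (N(G) = -10*(-1) = 10)
N(177) - √(F(-111) + 6148) = 10 - √((-29 - 111) + 6148) = 10 - √(-140 + 6148) = 10 - √6008 = 10 - 2*√1502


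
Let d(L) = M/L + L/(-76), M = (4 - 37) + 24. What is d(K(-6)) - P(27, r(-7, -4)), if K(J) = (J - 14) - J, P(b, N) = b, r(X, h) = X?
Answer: -3481/133 ≈ -26.173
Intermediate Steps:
K(J) = -14 (K(J) = (-14 + J) - J = -14)
M = -9 (M = -33 + 24 = -9)
d(L) = -9/L - L/76 (d(L) = -9/L + L/(-76) = -9/L + L*(-1/76) = -9/L - L/76)
d(K(-6)) - P(27, r(-7, -4)) = (-9/(-14) - 1/76*(-14)) - 1*27 = (-9*(-1/14) + 7/38) - 27 = (9/14 + 7/38) - 27 = 110/133 - 27 = -3481/133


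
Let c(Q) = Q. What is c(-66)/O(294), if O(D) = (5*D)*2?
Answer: -11/490 ≈ -0.022449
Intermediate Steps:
O(D) = 10*D
c(-66)/O(294) = -66/(10*294) = -66/2940 = -66*1/2940 = -11/490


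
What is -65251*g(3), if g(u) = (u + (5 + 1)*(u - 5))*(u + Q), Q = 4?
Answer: 4110813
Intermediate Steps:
g(u) = (-30 + 7*u)*(4 + u) (g(u) = (u + (5 + 1)*(u - 5))*(u + 4) = (u + 6*(-5 + u))*(4 + u) = (u + (-30 + 6*u))*(4 + u) = (-30 + 7*u)*(4 + u))
-65251*g(3) = -65251*(-120 - 2*3 + 7*3**2) = -65251*(-120 - 6 + 7*9) = -65251*(-120 - 6 + 63) = -65251*(-63) = 4110813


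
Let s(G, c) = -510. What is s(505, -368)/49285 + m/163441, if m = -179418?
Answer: -1785194208/1611037937 ≈ -1.1081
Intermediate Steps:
s(505, -368)/49285 + m/163441 = -510/49285 - 179418/163441 = -510*1/49285 - 179418*1/163441 = -102/9857 - 179418/163441 = -1785194208/1611037937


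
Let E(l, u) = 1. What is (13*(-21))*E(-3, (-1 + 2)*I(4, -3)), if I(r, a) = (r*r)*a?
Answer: -273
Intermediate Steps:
I(r, a) = a*r² (I(r, a) = r²*a = a*r²)
(13*(-21))*E(-3, (-1 + 2)*I(4, -3)) = (13*(-21))*1 = -273*1 = -273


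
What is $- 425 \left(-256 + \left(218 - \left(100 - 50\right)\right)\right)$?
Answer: $37400$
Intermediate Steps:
$- 425 \left(-256 + \left(218 - \left(100 - 50\right)\right)\right) = - 425 \left(-256 + \left(218 - 50\right)\right) = - 425 \left(-256 + 168\right) = \left(-425\right) \left(-88\right) = 37400$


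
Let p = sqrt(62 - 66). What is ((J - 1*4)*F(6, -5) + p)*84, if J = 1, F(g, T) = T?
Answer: 1260 + 168*I ≈ 1260.0 + 168.0*I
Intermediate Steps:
p = 2*I (p = sqrt(-4) = 2*I ≈ 2.0*I)
((J - 1*4)*F(6, -5) + p)*84 = ((1 - 1*4)*(-5) + 2*I)*84 = ((1 - 4)*(-5) + 2*I)*84 = (-3*(-5) + 2*I)*84 = (15 + 2*I)*84 = 1260 + 168*I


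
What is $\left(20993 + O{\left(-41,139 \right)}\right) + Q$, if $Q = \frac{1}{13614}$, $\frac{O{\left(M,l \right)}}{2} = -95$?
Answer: $\frac{283212043}{13614} \approx 20803.0$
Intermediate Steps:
$O{\left(M,l \right)} = -190$ ($O{\left(M,l \right)} = 2 \left(-95\right) = -190$)
$Q = \frac{1}{13614} \approx 7.3454 \cdot 10^{-5}$
$\left(20993 + O{\left(-41,139 \right)}\right) + Q = \left(20993 - 190\right) + \frac{1}{13614} = 20803 + \frac{1}{13614} = \frac{283212043}{13614}$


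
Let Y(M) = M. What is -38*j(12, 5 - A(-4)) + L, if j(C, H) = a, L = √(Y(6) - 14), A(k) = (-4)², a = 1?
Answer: -38 + 2*I*√2 ≈ -38.0 + 2.8284*I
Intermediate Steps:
A(k) = 16
L = 2*I*√2 (L = √(6 - 14) = √(-8) = 2*I*√2 ≈ 2.8284*I)
j(C, H) = 1
-38*j(12, 5 - A(-4)) + L = -38*1 + 2*I*√2 = -38 + 2*I*√2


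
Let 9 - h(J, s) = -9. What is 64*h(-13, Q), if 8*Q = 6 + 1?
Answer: 1152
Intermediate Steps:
Q = 7/8 (Q = (6 + 1)/8 = (⅛)*7 = 7/8 ≈ 0.87500)
h(J, s) = 18 (h(J, s) = 9 - 1*(-9) = 9 + 9 = 18)
64*h(-13, Q) = 64*18 = 1152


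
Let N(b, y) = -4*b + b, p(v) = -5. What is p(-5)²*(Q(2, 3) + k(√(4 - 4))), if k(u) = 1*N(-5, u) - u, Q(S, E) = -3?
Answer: 300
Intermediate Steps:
N(b, y) = -3*b
k(u) = 15 - u (k(u) = 1*(-3*(-5)) - u = 1*15 - u = 15 - u)
p(-5)²*(Q(2, 3) + k(√(4 - 4))) = (-5)²*(-3 + (15 - √(4 - 4))) = 25*(-3 + (15 - √0)) = 25*(-3 + (15 - 1*0)) = 25*(-3 + (15 + 0)) = 25*(-3 + 15) = 25*12 = 300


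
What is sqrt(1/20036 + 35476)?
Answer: sqrt(3560382859233)/10018 ≈ 188.35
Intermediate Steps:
sqrt(1/20036 + 35476) = sqrt(710797137/20036) = sqrt(3560382859233)/10018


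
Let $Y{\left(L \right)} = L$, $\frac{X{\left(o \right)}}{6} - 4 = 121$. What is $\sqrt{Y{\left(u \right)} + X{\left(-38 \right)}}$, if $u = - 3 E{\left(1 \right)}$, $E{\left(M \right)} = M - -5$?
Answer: $2 \sqrt{183} \approx 27.056$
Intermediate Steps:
$E{\left(M \right)} = 5 + M$ ($E{\left(M \right)} = M + 5 = 5 + M$)
$X{\left(o \right)} = 750$ ($X{\left(o \right)} = 24 + 6 \cdot 121 = 24 + 726 = 750$)
$u = -18$ ($u = - 3 \left(5 + 1\right) = \left(-3\right) 6 = -18$)
$\sqrt{Y{\left(u \right)} + X{\left(-38 \right)}} = \sqrt{-18 + 750} = \sqrt{732} = 2 \sqrt{183}$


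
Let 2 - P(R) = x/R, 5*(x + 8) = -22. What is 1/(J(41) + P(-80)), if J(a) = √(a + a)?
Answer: -1800/76679 + 40000*√82/3143839 ≈ 0.091740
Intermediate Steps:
x = -62/5 (x = -8 + (⅕)*(-22) = -8 - 22/5 = -62/5 ≈ -12.400)
J(a) = √2*√a (J(a) = √(2*a) = √2*√a)
P(R) = 2 + 62/(5*R) (P(R) = 2 - (-62)/(5*R) = 2 + 62/(5*R))
1/(J(41) + P(-80)) = 1/(√2*√41 + (2 + (62/5)/(-80))) = 1/(√82 + (2 + (62/5)*(-1/80))) = 1/(√82 + (2 - 31/200)) = 1/(√82 + 369/200) = 1/(369/200 + √82)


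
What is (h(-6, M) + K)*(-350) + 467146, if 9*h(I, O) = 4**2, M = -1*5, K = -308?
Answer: 5168914/9 ≈ 5.7432e+5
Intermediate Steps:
M = -5
h(I, O) = 16/9 (h(I, O) = (1/9)*4**2 = (1/9)*16 = 16/9)
(h(-6, M) + K)*(-350) + 467146 = (16/9 - 308)*(-350) + 467146 = -2756/9*(-350) + 467146 = 964600/9 + 467146 = 5168914/9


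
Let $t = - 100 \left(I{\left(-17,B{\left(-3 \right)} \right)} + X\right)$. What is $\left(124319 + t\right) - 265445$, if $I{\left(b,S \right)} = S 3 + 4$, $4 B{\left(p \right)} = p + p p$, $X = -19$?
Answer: $-140076$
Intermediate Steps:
$B{\left(p \right)} = \frac{p}{4} + \frac{p^{2}}{4}$ ($B{\left(p \right)} = \frac{p + p p}{4} = \frac{p + p^{2}}{4} = \frac{p}{4} + \frac{p^{2}}{4}$)
$I{\left(b,S \right)} = 4 + 3 S$ ($I{\left(b,S \right)} = 3 S + 4 = 4 + 3 S$)
$t = 1050$ ($t = - 100 \left(\left(4 + 3 \cdot \frac{1}{4} \left(-3\right) \left(1 - 3\right)\right) - 19\right) = - 100 \left(\left(4 + 3 \cdot \frac{1}{4} \left(-3\right) \left(-2\right)\right) - 19\right) = - 100 \left(\left(4 + 3 \cdot \frac{3}{2}\right) - 19\right) = - 100 \left(\left(4 + \frac{9}{2}\right) - 19\right) = - 100 \left(\frac{17}{2} - 19\right) = \left(-100\right) \left(- \frac{21}{2}\right) = 1050$)
$\left(124319 + t\right) - 265445 = \left(124319 + 1050\right) - 265445 = 125369 - 265445 = -140076$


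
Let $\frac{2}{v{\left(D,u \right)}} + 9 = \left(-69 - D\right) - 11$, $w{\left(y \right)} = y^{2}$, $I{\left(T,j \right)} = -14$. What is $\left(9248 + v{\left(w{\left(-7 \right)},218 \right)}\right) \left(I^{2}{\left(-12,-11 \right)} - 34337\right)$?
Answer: $- \frac{21785747651}{69} \approx -3.1574 \cdot 10^{8}$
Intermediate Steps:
$v{\left(D,u \right)} = \frac{2}{-89 - D}$ ($v{\left(D,u \right)} = \frac{2}{-9 - \left(80 + D\right)} = \frac{2}{-89 - D}$)
$\left(9248 + v{\left(w{\left(-7 \right)},218 \right)}\right) \left(I^{2}{\left(-12,-11 \right)} - 34337\right) = \left(9248 - \frac{2}{89 + \left(-7\right)^{2}}\right) \left(\left(-14\right)^{2} - 34337\right) = \left(9248 - \frac{2}{89 + 49}\right) \left(196 - 34337\right) = \left(9248 - \frac{2}{138}\right) \left(-34141\right) = \left(9248 - \frac{1}{69}\right) \left(-34141\right) = \frac{638111}{69} \left(-34141\right) = - \frac{21785747651}{69}$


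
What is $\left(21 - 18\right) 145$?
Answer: $435$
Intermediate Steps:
$\left(21 - 18\right) 145 = 3 \cdot 145 = 435$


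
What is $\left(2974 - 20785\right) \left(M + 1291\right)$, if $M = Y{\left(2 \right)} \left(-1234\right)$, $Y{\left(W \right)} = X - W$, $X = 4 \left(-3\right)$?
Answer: $-330696837$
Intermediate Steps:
$X = -12$
$Y{\left(W \right)} = -12 - W$
$M = 17276$ ($M = \left(-12 - 2\right) \left(-1234\right) = \left(-14\right) \left(-1234\right) = 17276$)
$\left(2974 - 20785\right) \left(M + 1291\right) = \left(2974 - 20785\right) \left(17276 + 1291\right) = \left(-17811\right) 18567 = -330696837$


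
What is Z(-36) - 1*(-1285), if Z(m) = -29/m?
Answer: 46289/36 ≈ 1285.8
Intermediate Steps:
Z(-36) - 1*(-1285) = -29/(-36) - 1*(-1285) = -29*(-1/36) + 1285 = 29/36 + 1285 = 46289/36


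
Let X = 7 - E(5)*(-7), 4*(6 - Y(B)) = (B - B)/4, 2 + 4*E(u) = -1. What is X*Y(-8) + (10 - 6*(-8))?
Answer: 137/2 ≈ 68.500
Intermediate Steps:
E(u) = -¾ (E(u) = -½ + (¼)*(-1) = -½ - ¼ = -¾)
Y(B) = 6 (Y(B) = 6 - (B - B)/(4*4) = 6 - 0/4 = 6 - ¼*0 = 6 + 0 = 6)
X = 7/4 (X = 7 - 1*(-¾)*(-7) = 7 + (¾)*(-7) = 7 - 21/4 = 7/4 ≈ 1.7500)
X*Y(-8) + (10 - 6*(-8)) = (7/4)*6 + (10 - 6*(-8)) = 21/2 + (10 + 48) = 21/2 + 58 = 137/2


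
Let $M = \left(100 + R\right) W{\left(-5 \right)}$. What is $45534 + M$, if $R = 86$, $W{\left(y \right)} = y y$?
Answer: $50184$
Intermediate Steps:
$W{\left(y \right)} = y^{2}$
$M = 4650$ ($M = \left(100 + 86\right) \left(-5\right)^{2} = 186 \cdot 25 = 4650$)
$45534 + M = 45534 + 4650 = 50184$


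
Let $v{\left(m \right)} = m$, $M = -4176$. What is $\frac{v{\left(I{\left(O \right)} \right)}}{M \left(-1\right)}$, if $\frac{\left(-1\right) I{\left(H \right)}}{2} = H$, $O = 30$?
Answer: $- \frac{5}{348} \approx -0.014368$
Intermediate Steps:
$I{\left(H \right)} = - 2 H$
$\frac{v{\left(I{\left(O \right)} \right)}}{M \left(-1\right)} = \frac{\left(-2\right) 30}{\left(-4176\right) \left(-1\right)} = - \frac{60}{4176} = \left(-60\right) \frac{1}{4176} = - \frac{5}{348}$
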